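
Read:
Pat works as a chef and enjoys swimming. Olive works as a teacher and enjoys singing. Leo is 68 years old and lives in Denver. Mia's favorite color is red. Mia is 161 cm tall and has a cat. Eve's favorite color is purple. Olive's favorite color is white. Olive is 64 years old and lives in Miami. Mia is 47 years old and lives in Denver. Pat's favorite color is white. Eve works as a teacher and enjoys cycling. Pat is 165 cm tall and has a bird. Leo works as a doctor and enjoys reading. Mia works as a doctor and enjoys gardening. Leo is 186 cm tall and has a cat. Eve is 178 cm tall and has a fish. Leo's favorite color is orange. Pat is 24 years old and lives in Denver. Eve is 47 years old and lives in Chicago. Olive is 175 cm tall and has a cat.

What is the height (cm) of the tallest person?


Tallest: Leo at 186 cm

186


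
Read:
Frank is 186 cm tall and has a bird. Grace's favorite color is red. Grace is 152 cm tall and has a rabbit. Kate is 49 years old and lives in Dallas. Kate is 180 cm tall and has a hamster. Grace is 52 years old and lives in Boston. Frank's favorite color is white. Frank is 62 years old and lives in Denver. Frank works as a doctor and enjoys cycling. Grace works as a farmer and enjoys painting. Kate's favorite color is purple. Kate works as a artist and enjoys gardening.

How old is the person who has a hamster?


Person with hamster is Kate, age 49

49


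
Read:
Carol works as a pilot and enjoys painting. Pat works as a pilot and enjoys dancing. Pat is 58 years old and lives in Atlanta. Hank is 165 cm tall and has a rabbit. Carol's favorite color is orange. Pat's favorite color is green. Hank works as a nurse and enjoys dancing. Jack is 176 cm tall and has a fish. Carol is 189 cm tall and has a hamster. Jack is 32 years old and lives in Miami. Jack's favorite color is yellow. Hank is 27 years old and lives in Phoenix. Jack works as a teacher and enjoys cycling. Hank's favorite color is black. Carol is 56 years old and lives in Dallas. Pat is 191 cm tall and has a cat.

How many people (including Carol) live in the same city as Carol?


Carol lives in Dallas. Count = 1

1


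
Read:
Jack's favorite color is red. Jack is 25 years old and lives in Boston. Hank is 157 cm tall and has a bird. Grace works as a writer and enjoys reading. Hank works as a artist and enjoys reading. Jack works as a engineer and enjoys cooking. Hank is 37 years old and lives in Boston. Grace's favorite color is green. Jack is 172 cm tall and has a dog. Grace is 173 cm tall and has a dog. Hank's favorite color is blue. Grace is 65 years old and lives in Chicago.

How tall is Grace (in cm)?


Grace is 173 cm tall

173


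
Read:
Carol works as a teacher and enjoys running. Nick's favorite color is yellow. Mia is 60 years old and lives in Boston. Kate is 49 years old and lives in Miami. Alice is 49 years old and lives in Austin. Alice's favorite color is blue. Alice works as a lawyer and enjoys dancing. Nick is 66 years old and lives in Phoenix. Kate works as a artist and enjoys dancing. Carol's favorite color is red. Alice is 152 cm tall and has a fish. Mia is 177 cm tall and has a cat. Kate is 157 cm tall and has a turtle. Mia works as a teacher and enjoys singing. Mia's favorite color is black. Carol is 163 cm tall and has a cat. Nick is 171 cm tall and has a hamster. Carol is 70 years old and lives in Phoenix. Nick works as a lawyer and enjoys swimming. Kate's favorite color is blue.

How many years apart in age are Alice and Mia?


49 vs 60, diff = 11

11


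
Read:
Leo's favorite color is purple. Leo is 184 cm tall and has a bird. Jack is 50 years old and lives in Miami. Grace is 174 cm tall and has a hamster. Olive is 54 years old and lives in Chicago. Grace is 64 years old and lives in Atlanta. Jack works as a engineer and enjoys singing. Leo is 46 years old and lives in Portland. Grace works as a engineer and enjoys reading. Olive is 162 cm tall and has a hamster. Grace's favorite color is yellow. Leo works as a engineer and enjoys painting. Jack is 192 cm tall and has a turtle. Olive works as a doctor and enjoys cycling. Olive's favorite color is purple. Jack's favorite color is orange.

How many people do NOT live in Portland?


Not in Portland: 3

3


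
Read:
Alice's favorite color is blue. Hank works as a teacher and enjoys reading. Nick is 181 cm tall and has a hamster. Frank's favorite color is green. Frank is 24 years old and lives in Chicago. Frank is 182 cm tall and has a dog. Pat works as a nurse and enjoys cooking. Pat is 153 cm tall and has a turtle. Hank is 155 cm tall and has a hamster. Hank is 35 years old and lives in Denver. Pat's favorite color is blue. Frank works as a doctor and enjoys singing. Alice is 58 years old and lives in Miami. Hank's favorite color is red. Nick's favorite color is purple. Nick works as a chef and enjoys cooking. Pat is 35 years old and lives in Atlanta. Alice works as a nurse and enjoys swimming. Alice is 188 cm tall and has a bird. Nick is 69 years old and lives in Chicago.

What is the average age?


Sum=221, n=5, avg=44.2

44.2


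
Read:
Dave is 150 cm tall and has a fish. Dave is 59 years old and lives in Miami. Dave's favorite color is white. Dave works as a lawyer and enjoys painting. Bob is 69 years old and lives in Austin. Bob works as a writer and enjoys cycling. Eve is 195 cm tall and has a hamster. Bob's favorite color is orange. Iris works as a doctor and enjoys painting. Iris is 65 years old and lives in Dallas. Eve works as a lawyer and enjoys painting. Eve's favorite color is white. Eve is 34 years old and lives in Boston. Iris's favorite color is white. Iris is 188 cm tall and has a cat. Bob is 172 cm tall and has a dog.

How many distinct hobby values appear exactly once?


Unique hobby values: 1

1


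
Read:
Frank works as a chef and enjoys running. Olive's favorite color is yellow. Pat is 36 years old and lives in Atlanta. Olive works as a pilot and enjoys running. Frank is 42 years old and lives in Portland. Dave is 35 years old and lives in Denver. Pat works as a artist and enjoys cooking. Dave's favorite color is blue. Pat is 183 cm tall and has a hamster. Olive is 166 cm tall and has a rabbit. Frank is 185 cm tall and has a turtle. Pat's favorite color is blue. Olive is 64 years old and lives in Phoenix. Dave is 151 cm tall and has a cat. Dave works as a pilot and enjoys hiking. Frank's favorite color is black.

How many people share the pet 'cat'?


Count: 1

1


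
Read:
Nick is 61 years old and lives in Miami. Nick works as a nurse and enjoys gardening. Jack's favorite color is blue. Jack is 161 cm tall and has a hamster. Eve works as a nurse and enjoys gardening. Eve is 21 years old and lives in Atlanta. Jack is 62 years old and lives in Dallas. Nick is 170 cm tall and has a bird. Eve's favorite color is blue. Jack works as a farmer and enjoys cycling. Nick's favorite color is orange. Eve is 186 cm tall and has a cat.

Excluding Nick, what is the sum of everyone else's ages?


Sum (excluding Nick): 83

83


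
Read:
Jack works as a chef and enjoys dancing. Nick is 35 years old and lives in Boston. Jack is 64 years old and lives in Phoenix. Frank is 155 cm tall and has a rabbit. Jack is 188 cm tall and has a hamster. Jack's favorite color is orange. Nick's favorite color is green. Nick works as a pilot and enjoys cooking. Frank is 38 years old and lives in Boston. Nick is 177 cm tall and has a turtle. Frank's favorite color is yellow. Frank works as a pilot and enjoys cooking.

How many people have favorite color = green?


Count: 1

1


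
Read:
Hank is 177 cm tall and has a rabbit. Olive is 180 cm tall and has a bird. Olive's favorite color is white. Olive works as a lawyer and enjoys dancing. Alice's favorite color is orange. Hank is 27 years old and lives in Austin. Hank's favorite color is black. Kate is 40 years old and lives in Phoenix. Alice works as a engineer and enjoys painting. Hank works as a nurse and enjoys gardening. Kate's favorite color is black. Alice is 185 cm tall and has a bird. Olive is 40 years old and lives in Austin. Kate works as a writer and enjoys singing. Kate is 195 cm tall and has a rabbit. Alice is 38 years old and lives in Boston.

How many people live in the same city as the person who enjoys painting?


Person with hobby painting is Alice, city Boston. Count = 1

1


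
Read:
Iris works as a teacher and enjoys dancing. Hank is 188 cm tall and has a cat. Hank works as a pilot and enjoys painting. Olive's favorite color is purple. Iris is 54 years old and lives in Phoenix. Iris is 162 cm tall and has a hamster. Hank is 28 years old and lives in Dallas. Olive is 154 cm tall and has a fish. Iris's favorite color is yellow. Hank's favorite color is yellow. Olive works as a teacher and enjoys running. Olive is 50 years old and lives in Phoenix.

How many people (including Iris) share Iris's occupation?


Iris is a teacher. Count = 2

2


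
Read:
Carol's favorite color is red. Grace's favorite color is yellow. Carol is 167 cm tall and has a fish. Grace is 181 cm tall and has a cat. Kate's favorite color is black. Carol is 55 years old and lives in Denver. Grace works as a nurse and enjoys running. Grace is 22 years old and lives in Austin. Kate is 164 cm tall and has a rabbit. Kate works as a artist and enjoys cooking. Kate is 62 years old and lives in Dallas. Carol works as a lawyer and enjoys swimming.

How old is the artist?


The artist is Kate, age 62

62


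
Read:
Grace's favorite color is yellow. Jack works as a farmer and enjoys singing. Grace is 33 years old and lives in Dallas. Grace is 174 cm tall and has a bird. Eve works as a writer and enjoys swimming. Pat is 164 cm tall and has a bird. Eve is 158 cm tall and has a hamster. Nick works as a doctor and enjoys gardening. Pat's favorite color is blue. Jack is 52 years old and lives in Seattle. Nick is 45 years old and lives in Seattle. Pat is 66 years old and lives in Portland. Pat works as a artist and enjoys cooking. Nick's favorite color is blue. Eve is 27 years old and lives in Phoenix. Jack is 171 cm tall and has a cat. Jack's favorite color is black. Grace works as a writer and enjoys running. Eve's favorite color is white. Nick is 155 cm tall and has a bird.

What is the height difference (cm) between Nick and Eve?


|155 - 158| = 3

3


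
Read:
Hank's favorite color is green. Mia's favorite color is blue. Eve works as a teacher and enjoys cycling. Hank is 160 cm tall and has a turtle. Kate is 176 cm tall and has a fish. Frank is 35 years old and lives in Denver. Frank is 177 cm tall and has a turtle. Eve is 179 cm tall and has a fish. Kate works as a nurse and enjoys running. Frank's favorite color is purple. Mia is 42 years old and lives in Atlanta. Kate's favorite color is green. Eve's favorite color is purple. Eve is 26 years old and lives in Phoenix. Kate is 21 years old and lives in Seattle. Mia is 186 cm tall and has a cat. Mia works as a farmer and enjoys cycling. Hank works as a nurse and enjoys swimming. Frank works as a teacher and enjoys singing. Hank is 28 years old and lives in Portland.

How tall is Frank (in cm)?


Frank is 177 cm tall

177


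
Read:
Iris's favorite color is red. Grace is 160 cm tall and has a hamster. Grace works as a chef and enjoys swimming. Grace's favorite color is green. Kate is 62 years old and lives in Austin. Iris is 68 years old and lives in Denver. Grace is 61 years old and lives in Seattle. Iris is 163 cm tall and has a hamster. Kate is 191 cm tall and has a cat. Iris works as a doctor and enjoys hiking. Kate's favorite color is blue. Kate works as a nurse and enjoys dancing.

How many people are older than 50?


Filter: 3

3


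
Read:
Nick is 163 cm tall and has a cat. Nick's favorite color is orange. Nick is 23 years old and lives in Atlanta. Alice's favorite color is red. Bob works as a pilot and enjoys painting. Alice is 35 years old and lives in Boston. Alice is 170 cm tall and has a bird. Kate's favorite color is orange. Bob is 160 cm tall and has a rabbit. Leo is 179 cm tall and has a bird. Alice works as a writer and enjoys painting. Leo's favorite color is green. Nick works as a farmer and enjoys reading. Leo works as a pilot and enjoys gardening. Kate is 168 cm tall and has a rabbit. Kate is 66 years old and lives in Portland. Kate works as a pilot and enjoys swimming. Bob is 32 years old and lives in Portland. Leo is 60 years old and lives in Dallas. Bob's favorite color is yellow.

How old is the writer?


The writer is Alice, age 35

35


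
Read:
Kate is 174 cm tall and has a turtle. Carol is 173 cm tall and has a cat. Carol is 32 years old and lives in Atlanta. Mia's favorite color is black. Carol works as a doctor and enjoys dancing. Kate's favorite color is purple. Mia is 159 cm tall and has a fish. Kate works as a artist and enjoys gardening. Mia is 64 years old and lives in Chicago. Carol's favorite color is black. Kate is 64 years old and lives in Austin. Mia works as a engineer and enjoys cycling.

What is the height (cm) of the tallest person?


Tallest: Kate at 174 cm

174


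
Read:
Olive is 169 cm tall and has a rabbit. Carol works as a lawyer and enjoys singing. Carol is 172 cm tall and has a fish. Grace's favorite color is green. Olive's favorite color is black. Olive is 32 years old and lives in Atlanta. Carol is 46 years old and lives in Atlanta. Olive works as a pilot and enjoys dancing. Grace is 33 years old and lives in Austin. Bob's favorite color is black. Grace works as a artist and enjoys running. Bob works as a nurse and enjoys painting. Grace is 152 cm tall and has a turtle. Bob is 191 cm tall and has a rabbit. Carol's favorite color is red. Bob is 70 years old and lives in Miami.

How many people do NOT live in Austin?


Not in Austin: 3

3


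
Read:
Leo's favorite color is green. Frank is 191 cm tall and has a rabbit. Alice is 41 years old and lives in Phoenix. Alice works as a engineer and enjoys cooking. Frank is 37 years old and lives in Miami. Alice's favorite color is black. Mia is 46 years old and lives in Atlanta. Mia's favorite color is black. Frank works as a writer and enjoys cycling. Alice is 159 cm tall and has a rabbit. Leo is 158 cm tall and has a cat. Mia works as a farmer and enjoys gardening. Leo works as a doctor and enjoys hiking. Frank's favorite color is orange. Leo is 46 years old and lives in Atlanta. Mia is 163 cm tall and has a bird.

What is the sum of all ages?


41+46+37+46 = 170

170


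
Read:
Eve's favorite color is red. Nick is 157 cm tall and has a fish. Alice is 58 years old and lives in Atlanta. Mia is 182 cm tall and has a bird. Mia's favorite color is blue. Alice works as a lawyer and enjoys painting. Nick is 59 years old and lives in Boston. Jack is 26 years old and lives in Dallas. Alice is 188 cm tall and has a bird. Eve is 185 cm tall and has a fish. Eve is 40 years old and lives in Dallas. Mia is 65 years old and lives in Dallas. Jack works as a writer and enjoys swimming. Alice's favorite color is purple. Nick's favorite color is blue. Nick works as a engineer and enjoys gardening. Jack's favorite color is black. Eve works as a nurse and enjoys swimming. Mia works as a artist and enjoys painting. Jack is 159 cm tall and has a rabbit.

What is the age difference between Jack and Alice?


|26 - 58| = 32

32


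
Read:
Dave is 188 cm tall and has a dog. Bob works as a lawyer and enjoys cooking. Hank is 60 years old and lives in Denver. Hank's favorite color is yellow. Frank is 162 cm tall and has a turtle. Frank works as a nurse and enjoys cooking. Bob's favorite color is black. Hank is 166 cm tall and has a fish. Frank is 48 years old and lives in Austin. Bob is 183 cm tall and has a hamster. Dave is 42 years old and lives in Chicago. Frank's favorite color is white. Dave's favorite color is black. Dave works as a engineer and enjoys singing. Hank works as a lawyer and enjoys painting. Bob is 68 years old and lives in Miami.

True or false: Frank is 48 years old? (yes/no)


Frank is actually 48. yes

yes


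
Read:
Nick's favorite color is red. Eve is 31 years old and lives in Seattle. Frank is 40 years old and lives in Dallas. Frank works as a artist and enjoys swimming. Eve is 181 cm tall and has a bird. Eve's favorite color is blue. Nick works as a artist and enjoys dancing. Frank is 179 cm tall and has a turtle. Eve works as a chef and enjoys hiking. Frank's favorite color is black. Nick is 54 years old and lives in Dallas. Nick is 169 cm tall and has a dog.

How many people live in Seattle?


Count in Seattle: 1

1


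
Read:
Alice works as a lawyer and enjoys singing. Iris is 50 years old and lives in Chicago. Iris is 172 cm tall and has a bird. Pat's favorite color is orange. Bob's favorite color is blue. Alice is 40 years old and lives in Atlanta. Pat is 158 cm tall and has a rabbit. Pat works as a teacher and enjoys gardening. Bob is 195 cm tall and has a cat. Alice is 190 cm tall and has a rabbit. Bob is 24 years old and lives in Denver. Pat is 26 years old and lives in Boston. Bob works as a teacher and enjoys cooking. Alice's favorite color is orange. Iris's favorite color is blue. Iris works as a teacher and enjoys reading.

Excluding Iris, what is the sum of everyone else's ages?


Sum (excluding Iris): 90

90


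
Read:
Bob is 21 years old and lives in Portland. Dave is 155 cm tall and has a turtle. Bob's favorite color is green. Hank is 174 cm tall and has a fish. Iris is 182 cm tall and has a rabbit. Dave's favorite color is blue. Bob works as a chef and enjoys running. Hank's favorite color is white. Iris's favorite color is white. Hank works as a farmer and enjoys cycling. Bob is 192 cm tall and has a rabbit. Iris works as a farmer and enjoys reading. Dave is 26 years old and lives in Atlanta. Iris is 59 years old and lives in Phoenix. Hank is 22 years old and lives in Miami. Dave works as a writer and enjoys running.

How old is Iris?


Iris is 59 years old

59


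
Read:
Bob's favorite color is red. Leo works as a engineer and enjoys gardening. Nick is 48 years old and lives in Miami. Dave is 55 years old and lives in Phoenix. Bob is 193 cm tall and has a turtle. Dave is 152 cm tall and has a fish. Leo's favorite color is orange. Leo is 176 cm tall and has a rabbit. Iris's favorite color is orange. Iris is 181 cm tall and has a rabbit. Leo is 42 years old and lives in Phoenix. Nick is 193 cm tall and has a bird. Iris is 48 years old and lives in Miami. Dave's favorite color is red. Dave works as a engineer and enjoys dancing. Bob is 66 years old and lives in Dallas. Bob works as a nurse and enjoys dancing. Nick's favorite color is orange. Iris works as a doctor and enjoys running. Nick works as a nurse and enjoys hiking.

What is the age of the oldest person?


Oldest: Bob at 66

66


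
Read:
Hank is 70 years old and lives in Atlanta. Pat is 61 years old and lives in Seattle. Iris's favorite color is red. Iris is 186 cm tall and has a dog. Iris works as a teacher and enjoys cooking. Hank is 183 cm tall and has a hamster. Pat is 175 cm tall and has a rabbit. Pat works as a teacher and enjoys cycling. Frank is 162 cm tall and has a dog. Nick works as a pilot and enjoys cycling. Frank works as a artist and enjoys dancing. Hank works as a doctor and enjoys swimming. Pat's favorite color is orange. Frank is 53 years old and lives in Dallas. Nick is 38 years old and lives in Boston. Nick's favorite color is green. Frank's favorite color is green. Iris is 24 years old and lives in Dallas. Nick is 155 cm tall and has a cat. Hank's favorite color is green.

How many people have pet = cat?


Count: 1

1


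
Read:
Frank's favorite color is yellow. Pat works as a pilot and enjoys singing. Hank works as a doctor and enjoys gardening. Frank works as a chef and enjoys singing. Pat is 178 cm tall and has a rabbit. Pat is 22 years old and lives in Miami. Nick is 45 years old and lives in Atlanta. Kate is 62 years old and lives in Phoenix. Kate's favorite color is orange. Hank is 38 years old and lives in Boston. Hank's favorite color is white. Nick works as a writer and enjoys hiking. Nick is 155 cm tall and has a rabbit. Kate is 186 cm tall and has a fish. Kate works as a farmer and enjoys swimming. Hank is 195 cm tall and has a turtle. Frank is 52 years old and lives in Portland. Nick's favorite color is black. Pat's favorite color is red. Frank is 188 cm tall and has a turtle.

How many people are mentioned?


People: Kate, Nick, Frank, Pat, Hank. Count = 5

5


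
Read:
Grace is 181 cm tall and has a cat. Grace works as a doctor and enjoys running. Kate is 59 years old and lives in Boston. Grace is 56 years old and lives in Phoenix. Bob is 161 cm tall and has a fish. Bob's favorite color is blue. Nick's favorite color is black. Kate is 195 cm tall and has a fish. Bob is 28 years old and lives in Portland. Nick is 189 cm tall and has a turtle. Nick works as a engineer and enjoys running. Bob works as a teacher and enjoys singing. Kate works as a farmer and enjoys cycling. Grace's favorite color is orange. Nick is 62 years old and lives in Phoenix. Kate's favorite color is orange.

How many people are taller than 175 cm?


Taller than 175: 3

3


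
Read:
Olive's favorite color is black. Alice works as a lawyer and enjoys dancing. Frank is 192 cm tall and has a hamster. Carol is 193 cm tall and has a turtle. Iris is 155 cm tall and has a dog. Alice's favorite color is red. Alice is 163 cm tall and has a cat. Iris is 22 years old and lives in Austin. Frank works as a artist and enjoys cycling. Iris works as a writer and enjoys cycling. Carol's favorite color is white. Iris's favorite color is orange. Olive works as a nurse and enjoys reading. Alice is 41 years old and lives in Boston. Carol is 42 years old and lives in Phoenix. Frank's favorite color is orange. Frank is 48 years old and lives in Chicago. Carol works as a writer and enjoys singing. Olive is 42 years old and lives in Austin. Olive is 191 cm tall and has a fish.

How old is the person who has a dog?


Person with dog is Iris, age 22

22


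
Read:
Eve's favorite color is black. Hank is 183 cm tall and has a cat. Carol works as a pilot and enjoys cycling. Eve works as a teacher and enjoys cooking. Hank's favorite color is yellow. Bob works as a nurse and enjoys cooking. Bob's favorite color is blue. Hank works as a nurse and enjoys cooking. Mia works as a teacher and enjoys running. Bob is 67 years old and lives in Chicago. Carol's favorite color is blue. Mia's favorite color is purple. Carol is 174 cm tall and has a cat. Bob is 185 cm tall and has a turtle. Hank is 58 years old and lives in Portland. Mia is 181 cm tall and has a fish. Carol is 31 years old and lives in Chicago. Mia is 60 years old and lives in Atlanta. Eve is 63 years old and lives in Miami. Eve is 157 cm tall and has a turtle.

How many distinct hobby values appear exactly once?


Unique hobby values: 2

2


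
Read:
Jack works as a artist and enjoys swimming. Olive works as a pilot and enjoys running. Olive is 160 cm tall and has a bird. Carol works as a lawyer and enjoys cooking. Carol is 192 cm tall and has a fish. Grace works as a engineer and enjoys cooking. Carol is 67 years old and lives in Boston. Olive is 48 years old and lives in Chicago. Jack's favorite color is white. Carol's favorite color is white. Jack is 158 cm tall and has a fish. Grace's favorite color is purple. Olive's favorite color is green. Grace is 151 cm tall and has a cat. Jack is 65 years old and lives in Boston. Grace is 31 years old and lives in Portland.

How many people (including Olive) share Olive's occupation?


Olive is a pilot. Count = 1

1


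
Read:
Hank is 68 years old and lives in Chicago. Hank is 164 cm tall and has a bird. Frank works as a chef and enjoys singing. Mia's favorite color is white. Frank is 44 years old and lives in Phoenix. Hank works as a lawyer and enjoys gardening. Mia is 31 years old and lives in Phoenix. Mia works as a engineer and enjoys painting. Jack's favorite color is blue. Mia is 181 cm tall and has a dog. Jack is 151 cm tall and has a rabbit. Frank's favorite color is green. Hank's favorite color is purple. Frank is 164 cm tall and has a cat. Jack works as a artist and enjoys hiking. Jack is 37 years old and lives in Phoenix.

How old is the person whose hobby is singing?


Person with hobby=singing is Frank, age 44

44


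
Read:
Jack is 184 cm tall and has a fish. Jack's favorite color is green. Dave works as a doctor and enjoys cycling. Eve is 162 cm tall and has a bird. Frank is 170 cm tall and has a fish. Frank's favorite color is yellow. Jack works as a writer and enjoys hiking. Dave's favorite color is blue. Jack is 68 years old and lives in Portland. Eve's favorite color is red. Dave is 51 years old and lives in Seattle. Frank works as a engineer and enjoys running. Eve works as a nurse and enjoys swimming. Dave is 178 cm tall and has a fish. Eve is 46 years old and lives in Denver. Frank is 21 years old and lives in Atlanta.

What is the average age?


Sum=186, n=4, avg=46.5

46.5


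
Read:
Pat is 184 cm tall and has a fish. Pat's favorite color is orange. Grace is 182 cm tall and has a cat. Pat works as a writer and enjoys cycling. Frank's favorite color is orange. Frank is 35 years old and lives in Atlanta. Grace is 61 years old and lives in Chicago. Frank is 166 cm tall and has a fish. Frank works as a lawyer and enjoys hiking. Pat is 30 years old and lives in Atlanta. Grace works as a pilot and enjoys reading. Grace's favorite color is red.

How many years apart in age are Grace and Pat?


61 vs 30, diff = 31

31


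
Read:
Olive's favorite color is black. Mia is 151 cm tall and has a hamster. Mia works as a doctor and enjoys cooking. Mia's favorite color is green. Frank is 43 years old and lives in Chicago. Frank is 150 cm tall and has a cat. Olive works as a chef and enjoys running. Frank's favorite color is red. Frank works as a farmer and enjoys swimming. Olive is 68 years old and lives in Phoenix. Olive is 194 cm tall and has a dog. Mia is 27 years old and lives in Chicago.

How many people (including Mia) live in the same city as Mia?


Mia lives in Chicago. Count = 2

2


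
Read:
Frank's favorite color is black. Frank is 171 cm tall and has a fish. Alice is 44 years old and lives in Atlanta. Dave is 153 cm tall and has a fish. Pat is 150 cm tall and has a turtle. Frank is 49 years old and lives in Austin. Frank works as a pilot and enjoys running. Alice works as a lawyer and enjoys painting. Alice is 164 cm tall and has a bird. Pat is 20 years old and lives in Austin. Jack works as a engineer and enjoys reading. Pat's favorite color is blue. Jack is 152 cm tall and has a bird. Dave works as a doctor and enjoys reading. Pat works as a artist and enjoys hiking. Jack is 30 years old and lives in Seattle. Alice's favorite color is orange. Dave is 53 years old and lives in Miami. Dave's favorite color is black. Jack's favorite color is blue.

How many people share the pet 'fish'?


Count: 2

2


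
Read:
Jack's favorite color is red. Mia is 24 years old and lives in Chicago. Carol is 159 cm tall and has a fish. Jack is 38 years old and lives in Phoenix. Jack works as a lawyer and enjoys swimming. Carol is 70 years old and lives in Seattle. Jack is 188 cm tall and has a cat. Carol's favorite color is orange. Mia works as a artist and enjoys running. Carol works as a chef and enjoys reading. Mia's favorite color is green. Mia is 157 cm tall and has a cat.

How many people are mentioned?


People: Mia, Jack, Carol. Count = 3

3


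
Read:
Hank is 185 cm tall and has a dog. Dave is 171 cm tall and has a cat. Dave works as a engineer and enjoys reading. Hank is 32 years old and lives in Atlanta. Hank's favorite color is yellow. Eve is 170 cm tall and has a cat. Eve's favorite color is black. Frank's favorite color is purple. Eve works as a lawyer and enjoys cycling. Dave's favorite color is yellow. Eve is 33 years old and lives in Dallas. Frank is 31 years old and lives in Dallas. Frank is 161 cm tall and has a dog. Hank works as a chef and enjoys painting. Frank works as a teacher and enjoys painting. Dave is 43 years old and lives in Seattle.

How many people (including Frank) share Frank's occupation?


Frank is a teacher. Count = 1

1


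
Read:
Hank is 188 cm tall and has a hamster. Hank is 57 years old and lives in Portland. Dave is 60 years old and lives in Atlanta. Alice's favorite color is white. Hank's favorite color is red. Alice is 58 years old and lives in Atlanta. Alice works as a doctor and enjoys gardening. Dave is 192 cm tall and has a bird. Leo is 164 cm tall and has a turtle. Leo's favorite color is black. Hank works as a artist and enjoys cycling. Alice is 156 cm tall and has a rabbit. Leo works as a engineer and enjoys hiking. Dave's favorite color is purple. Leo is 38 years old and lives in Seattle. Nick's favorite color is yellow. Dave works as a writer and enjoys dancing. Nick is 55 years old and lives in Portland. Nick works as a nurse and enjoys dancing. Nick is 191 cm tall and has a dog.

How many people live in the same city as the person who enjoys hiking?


Person with hobby hiking is Leo, city Seattle. Count = 1

1


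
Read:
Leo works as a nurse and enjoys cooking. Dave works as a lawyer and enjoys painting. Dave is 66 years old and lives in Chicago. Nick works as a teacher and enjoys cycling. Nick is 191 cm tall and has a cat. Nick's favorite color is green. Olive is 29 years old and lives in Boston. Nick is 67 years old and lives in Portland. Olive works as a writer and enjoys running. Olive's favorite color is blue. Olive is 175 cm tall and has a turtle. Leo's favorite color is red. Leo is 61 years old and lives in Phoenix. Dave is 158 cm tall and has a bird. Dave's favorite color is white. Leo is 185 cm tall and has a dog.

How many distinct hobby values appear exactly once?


Unique hobby values: 4

4


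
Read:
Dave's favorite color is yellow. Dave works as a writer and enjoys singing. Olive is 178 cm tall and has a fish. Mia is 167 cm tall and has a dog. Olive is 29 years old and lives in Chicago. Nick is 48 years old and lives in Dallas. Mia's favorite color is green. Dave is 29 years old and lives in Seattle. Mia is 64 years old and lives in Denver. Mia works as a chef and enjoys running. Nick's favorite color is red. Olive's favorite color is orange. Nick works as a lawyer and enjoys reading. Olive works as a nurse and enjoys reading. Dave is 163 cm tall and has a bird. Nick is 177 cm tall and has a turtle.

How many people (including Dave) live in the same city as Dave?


Dave lives in Seattle. Count = 1

1


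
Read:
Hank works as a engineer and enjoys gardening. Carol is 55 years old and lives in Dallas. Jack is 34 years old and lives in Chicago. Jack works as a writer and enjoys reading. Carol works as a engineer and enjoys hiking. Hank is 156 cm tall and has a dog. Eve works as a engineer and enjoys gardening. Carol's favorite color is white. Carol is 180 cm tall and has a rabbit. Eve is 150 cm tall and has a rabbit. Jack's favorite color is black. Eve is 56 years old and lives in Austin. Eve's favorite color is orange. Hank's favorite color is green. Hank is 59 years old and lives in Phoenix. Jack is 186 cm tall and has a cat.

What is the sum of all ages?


55+56+34+59 = 204

204


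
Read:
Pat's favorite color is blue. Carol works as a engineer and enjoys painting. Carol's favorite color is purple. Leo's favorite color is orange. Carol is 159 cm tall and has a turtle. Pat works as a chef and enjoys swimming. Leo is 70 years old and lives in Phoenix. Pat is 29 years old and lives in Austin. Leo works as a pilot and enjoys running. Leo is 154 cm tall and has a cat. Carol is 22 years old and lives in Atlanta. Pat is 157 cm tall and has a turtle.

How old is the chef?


The chef is Pat, age 29

29


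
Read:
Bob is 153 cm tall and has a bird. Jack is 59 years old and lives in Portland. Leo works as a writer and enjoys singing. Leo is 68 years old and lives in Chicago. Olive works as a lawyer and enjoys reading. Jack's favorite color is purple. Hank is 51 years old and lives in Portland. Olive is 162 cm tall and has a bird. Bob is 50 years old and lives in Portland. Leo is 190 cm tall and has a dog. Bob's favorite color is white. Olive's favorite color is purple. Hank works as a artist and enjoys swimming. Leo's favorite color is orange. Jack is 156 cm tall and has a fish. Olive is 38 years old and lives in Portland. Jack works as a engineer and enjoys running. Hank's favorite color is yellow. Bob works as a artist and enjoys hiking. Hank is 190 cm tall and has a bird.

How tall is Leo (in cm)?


Leo is 190 cm tall

190


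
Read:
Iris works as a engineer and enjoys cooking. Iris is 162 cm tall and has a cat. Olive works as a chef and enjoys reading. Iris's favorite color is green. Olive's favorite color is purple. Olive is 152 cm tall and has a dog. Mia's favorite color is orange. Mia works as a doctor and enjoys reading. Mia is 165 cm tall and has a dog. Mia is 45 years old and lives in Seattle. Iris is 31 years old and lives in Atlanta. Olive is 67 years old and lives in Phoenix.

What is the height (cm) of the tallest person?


Tallest: Mia at 165 cm

165


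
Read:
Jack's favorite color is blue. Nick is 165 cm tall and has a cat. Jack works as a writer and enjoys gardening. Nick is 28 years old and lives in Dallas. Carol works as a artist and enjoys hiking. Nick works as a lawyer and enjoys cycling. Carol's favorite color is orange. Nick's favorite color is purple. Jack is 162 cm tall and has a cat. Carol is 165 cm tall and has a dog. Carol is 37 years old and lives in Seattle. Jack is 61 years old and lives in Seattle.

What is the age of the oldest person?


Oldest: Jack at 61

61


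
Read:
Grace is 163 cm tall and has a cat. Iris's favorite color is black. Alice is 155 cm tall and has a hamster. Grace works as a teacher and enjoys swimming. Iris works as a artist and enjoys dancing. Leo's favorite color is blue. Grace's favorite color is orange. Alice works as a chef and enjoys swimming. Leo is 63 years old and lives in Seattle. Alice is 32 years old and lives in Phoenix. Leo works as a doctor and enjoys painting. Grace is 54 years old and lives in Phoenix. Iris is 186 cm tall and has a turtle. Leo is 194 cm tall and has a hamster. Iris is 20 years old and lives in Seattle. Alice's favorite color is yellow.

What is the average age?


Sum=169, n=4, avg=42.25

42.25


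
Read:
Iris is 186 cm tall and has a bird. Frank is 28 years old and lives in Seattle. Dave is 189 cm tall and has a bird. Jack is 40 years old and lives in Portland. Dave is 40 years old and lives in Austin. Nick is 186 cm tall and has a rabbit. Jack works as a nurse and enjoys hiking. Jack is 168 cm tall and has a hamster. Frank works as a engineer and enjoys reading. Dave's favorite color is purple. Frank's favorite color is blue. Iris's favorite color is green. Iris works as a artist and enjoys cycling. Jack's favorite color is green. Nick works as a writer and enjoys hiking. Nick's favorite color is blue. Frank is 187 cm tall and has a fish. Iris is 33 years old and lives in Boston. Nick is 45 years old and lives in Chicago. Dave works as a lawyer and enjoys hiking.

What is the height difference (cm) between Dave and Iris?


|189 - 186| = 3

3


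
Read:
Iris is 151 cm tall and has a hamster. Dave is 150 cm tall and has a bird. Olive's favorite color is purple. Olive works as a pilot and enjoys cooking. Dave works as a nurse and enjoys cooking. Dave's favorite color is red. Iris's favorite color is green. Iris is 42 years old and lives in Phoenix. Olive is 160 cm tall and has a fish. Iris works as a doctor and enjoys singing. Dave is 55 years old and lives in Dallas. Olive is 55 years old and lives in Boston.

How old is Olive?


Olive is 55 years old

55


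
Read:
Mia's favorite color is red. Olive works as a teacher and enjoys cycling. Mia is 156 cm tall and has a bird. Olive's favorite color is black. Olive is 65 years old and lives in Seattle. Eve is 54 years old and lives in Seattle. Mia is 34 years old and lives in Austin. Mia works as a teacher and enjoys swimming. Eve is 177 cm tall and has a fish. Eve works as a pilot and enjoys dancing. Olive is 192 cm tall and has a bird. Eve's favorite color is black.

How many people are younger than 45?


Filter: 1

1


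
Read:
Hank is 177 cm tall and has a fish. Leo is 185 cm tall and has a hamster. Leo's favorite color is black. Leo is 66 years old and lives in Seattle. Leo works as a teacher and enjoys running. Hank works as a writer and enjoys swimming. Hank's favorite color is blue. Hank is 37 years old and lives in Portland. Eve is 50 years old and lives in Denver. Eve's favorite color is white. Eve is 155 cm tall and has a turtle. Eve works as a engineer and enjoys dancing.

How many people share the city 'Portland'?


Count: 1

1


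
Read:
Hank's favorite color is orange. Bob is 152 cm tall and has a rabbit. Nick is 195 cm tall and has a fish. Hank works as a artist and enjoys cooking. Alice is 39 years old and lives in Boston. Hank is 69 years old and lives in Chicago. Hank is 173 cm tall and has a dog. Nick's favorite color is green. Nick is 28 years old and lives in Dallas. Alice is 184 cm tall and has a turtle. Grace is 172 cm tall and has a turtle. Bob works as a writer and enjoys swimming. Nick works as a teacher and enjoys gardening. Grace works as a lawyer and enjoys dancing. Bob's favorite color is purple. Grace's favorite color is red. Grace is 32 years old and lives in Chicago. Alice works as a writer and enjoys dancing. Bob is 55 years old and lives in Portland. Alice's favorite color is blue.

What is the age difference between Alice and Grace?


|39 - 32| = 7

7


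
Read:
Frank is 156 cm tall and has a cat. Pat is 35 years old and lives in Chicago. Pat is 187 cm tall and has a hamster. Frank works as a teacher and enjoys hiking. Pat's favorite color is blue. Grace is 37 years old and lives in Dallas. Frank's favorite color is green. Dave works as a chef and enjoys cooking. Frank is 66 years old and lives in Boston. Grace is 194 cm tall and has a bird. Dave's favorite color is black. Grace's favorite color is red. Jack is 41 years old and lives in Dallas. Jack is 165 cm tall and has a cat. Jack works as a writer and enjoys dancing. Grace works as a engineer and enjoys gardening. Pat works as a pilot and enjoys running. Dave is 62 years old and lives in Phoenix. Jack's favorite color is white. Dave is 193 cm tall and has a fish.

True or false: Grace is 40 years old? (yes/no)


Grace is actually 37. no

no


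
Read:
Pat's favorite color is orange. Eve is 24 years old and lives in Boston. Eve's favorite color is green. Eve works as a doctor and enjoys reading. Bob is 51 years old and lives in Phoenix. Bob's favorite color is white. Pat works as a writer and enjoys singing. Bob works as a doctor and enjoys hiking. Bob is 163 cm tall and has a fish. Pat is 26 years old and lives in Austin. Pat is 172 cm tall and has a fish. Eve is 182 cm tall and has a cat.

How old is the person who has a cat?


Person with cat is Eve, age 24

24


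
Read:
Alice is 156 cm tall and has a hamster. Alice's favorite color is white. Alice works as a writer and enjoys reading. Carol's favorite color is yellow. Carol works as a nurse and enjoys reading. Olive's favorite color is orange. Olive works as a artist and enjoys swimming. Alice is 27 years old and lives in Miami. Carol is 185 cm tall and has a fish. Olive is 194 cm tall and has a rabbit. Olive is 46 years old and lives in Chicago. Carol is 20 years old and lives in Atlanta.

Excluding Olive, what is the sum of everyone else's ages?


Sum (excluding Olive): 47

47


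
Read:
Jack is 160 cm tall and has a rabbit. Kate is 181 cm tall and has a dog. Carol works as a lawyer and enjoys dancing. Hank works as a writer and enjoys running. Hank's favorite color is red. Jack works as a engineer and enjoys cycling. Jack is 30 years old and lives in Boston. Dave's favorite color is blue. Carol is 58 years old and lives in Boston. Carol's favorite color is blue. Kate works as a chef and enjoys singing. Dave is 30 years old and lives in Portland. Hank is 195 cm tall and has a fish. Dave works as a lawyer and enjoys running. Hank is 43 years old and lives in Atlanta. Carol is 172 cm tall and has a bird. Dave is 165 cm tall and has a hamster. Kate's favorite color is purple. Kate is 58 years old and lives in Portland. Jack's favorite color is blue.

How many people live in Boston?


Count in Boston: 2

2
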